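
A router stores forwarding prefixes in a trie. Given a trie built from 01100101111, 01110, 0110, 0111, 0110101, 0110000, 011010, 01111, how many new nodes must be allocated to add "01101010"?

1

The longest prefix of "01101010" already in the trie is "0110101" (length 7).
Each of the 1 remaining characters creates one node.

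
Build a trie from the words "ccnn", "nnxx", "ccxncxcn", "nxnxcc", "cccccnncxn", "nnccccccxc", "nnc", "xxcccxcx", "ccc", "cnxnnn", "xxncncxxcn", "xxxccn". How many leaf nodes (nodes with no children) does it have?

A leaf is a node with no children — equivalently, the end of a word that is not a proper prefix of any other stored word.
Those words: "cccccnncxn", "ccnn", "ccxncxcn", "cnxnnn", "nnccccccxc", "nnxx", "nxnxcc", "xxcccxcx", "xxncncxxcn", "xxxccn"
Leaf count: 10

10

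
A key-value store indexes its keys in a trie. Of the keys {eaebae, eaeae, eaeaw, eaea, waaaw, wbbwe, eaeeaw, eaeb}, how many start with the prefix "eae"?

Filter for entries beginning with "eae":
Matches: "eaea", "eaeae", "eaeaw", "eaeb", "eaebae", "eaeeaw"
Count: 6

6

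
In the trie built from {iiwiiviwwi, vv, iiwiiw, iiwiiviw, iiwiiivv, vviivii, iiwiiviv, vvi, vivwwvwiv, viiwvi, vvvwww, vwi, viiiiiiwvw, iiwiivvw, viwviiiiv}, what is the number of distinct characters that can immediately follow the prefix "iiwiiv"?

2

The children of the "iiwiiv" node are the distinct next characters among strings starting with "iiwiiv".
Distinct next characters after "iiwiiv": i, v.
That node has 2 child edges.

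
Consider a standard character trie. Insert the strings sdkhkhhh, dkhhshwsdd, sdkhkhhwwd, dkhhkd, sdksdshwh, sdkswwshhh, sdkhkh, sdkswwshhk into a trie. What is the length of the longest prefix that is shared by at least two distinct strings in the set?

Equivalently: take the maximum, over all pairs, of their longest common prefix length.
"sdkswwshhh" and "sdkswwshhk" agree on "sdkswwshh" (9 characters) before diverging; nothing deeper is shared.
Longest shared-prefix length: 9

9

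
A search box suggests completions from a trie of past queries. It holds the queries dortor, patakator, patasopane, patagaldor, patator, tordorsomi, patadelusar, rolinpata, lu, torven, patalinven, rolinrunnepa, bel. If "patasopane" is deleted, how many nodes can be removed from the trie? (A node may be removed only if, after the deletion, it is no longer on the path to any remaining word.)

6

After clearing the end-marker at "patasopane", prune upward until reaching a node still needed by another word.
The suffix "sopane" (6 nodes) is used only by "patasopane"; the node for "pata" still has the child "k", so pruning stops there.
Nodes removed: 6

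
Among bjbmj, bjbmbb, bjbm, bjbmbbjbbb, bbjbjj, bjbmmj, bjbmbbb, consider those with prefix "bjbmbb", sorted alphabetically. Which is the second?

Words with prefix "bjbmbb", in lexicographic order: "bjbmbb", "bjbmbbb", "bjbmbbjbbb"
The 2nd is bjbmbbb.

bjbmbbb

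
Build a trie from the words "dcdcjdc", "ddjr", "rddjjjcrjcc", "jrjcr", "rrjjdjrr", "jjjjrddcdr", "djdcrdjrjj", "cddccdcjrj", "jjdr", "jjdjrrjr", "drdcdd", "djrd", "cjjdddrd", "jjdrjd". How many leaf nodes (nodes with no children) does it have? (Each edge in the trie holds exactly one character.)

13

A leaf is a node with no children — equivalently, the end of a word that is not a proper prefix of any other stored word.
Those words: "cddccdcjrj", "cjjdddrd", "dcdcjdc", "ddjr", "djdcrdjrjj", "djrd", "drdcdd", "jjdjrrjr", "jjdrjd", "jjjjrddcdr", "jrjcr", "rddjjjcrjcc", "rrjjdjrr"
Leaf count: 13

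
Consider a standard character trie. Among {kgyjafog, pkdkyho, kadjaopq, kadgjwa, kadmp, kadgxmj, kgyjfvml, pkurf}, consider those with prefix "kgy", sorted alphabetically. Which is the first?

Words with prefix "kgy", in lexicographic order: "kgyjafog", "kgyjfvml"
Position 1: kgyjafog

kgyjafog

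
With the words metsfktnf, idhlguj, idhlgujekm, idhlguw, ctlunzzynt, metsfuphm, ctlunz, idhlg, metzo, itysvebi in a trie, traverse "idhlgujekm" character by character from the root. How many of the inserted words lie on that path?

Walk "idhlgujekm" from the root; an end-of-word marker is hit whenever a stored word is a prefix of "idhlgujekm".
Prefixes of the query that are stored words: "idhlg", "idhlguj", "idhlgujekm"
Count: 3

3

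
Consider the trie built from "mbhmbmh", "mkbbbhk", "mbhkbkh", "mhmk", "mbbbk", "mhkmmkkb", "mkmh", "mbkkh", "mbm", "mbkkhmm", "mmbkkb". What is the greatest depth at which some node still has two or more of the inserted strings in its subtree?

The deepest shared node is where two words last agree before diverging.
"mbkkh" and "mbkkhmm" agree on "mbkkh" (5 characters) before diverging; nothing deeper is shared.
Longest shared-prefix length: 5

5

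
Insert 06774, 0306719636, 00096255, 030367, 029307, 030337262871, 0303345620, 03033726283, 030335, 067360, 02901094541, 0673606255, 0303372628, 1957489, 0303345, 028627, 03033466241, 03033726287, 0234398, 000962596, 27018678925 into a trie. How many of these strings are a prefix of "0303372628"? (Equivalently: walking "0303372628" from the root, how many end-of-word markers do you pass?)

1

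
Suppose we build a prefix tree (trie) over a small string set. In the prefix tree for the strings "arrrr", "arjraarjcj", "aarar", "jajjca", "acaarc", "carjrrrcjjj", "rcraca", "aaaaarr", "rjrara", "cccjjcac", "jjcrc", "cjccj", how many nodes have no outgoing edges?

12

A leaf is a node with no children — equivalently, the end of a word that is not a proper prefix of any other stored word.
Those words: "aaaaarr", "aarar", "acaarc", "arjraarjcj", "arrrr", "carjrrrcjjj", "cccjjcac", "cjccj", "jajjca", "jjcrc", "rcraca", "rjrara"
Leaf count: 12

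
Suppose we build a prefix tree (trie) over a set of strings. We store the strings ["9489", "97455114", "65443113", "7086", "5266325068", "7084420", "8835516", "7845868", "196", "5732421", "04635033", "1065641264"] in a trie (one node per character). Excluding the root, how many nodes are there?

76

Count nodes per top-level branch (shared prefixes stored once):
  '0'-branch (04635033): 8 nodes
  '1'-branch (1065641264, 196): 12 nodes
  '5'-branch (5266325068, 5732421): 16 nodes
  '6'-branch (65443113): 8 nodes
  '7'-branch (7084420, 7086, 7845868): 14 nodes
  '8'-branch (8835516): 7 nodes
  '9'-branch (9489, 97455114): 11 nodes
Sum: 76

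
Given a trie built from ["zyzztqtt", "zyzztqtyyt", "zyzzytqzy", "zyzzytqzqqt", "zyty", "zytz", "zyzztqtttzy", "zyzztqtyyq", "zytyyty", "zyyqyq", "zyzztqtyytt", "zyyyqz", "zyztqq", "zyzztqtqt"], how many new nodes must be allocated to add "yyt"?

3

Nothing in the trie begins with "y"; the whole of "yyt" is new.
3 − 0 = 3 new nodes.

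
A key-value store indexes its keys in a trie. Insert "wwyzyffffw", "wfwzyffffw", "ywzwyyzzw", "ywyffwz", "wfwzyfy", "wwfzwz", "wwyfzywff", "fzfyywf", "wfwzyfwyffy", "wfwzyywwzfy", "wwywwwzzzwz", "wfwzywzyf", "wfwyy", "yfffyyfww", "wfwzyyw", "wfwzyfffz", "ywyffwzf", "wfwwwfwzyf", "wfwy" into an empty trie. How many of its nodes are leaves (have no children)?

16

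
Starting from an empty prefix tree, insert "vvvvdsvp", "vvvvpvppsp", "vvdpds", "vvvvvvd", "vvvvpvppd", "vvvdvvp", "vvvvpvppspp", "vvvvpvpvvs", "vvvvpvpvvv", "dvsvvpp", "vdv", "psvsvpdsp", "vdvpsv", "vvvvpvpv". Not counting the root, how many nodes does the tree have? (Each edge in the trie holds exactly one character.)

52

Insert word by word; a character creates a node only if that edge doesn't already exist:
  "vvvvdsvp" → 8 new (v, v, v, v, d, s, v, p)
  "vvvvpvppsp" → prefix "vvvv" already present; 6 new (p, v, p, p, s, p)
  "vvdpds" → prefix "vv" already present; 4 new (d, p, d, s)
  "vvvvvvd" → prefix "vvvv" already present; 3 new (v, v, d)
  "vvvvpvppd" → prefix "vvvvpvpp" already present; 1 new (d)
  "vvvdvvp" → prefix "vvv" already present; 4 new (d, v, v, p)
  "vvvvpvppspp" → prefix "vvvvpvppsp" already present; 1 new (p)
  "vvvvpvpvvs" → prefix "vvvvpvp" already present; 3 new (v, v, s)
  "vvvvpvpvvv" → prefix "vvvvpvpvv" already present; 1 new (v)
  "dvsvvpp" → 7 new (d, v, s, v, v, p, p)
  "vdv" → prefix "v" already present; 2 new (d, v)
  "psvsvpdsp" → 9 new (p, s, v, s, v, p, d, s, p)
  "vdvpsv" → prefix "vdv" already present; 3 new (p, s, v)
  "vvvvpvpv" → prefix "vvvvpvpv" already present; 0 new (none)
Total nodes = 8 + 6 + 4 + 3 + 1 + 4 + 1 + 3 + 1 + 7 + 2 + 9 + 3 + 0 = 52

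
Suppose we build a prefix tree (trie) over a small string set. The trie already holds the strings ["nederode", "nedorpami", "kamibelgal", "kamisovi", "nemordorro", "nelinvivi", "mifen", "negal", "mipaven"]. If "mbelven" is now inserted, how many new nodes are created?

6

Walking "mbelven" from the root, the first 1 characters ("m") follow existing edges; "b" is the first miss.
New nodes needed: |"mbelven"| − 1 = 7 − 1 = 6.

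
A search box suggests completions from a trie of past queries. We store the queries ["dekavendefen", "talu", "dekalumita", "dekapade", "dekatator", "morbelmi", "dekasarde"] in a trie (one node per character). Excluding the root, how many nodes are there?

44

Count nodes per top-level branch (shared prefixes stored once):
  'd'-branch (dekalumita, dekapade, dekasarde, dekatator, dekavendefen): 32 nodes
  'm'-branch (morbelmi): 8 nodes
  't'-branch (talu): 4 nodes
Sum: 44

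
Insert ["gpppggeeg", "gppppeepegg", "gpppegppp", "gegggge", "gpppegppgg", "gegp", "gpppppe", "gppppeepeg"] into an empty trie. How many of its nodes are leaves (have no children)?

7

Leaves are exactly the stored words that no other stored word extends.
Those words: "gegggge", "gegp", "gpppegppgg", "gpppegppp", "gpppggeeg", "gppppeepegg", "gpppppe"
Leaf count: 7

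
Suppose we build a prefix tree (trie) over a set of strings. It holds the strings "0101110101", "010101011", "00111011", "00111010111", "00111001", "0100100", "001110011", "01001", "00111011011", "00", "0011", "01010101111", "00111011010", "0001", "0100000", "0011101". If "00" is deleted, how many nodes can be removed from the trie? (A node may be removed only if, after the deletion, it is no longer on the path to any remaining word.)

0

After clearing the end-marker at "00", prune upward until reaching a node still needed by another word.
Every node on "00" is still needed (e.g. by "00111011"), so nothing is freed.
Nodes removed: 0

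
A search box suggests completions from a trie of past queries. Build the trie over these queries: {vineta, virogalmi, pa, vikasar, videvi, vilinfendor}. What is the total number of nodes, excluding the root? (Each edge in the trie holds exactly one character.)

33

Trie structure (* marks end of a word):
(root)
├─ p
│  └─ a *
└─ v
   └─ i
      ├─ d
      │  └─ e
      │     └─ v
      │        └─ i *
      ├─ k
      │  └─ a
      │     └─ s
      │        └─ a
      │           └─ r *
      ├─ l
      │  └─ i
      │     └─ n
      │        └─ f
      │           └─ e
      │              └─ n
      │                 └─ d
      │                    └─ o
      │                       └─ r *
      ├─ n
      │  └─ e
      │     └─ t
      │        └─ a *
      └─ r
         └─ o
            └─ g
               └─ a
                  └─ l
                     └─ m
                        └─ i *
Counting every labelled node above: 33.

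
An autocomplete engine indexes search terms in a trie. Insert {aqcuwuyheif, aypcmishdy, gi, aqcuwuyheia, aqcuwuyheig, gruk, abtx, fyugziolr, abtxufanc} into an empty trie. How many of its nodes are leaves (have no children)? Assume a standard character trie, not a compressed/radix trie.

A leaf is a node with no children — equivalently, the end of a word that is not a proper prefix of any other stored word.
Those words: "abtxufanc", "aqcuwuyheia", "aqcuwuyheif", "aqcuwuyheig", "aypcmishdy", "fyugziolr", "gi", "gruk"
Leaf count: 8

8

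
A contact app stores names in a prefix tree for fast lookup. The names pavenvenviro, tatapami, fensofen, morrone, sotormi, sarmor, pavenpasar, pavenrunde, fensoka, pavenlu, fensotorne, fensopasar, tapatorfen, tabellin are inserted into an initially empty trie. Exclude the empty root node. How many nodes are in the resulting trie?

85

Trace insertions, counting only characters that open a new branch:
  "pavenvenviro" → 12 new (p, a, v, e, n, v, e, n, v, i, r, o)
  "tatapami" → 8 new (t, a, t, a, p, a, m, i)
  "fensofen" → 8 new (f, e, n, s, o, f, e, n)
  "morrone" → 7 new (m, o, r, r, o, n, e)
  "sotormi" → 7 new (s, o, t, o, r, m, i)
  "sarmor" → prefix "s" already present; 5 new (a, r, m, o, r)
  "pavenpasar" → prefix "paven" already present; 5 new (p, a, s, a, r)
  "pavenrunde" → prefix "paven" already present; 5 new (r, u, n, d, e)
  "fensoka" → prefix "fenso" already present; 2 new (k, a)
  "pavenlu" → prefix "paven" already present; 2 new (l, u)
  "fensotorne" → prefix "fenso" already present; 5 new (t, o, r, n, e)
  "fensopasar" → prefix "fenso" already present; 5 new (p, a, s, a, r)
  "tapatorfen" → prefix "ta" already present; 8 new (p, a, t, o, r, f, e, n)
  "tabellin" → prefix "ta" already present; 6 new (b, e, l, l, i, n)
Total nodes = 12 + 8 + 8 + 7 + 7 + 5 + 5 + 5 + 2 + 2 + 5 + 5 + 8 + 6 = 85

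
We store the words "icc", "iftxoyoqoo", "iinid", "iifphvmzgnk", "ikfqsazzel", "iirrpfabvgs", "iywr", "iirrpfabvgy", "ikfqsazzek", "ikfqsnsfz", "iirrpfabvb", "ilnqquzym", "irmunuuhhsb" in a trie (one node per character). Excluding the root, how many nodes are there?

Count nodes per top-level branch (shared prefixes stored once):
  'i'-branch (icc, iftxoyoqoo, iifphvmzgnk, iinid, iirrpfabvb, iirrpfabvgs, iirrpfabvgy, ikfqsazzek, ikfqsazzel, ikfqsnsfz, ilnqquzym, irmunuuhhsb, iywr): 71 nodes
Sum: 71

71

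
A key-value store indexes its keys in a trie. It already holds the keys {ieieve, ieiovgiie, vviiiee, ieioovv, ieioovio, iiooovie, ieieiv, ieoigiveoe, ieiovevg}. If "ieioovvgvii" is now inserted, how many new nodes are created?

"ieioovv" is already a path in the trie; the remaining "gvii" must be added.
So 11 − 7 = 4 new nodes.

4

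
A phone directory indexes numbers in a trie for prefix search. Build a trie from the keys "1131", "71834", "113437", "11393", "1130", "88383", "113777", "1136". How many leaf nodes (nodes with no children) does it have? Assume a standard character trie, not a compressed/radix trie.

8

A leaf is a node with no children — equivalently, the end of a word that is not a proper prefix of any other stored word.
Those words: "1130", "1131", "113437", "1136", "113777", "11393", "71834", "88383"
Leaf count: 8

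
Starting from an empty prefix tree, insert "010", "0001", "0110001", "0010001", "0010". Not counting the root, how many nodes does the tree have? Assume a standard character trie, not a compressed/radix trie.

Trie structure (* marks end of a word):
(root)
└─ 0
   ├─ 0
   │  ├─ 0
   │  │  └─ 1 *
   │  └─ 1
   │     └─ 0 *
   │        └─ 0
   │           └─ 0
   │              └─ 1 *
   └─ 1
      ├─ 0 *
      └─ 1
         └─ 0
            └─ 0
               └─ 0
                  └─ 1 *
Counting every labelled node above: 16.

16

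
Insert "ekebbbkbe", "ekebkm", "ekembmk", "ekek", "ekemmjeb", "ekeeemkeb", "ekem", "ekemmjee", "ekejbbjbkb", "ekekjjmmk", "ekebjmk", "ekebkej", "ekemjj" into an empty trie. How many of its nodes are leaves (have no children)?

11

Leaves are exactly the stored words that no other stored word extends.
Those words: "ekebbbkbe", "ekebjmk", "ekebkej", "ekebkm", "ekeeemkeb", "ekejbbjbkb", "ekekjjmmk", "ekembmk", "ekemjj", "ekemmjeb", "ekemmjee"
Leaf count: 11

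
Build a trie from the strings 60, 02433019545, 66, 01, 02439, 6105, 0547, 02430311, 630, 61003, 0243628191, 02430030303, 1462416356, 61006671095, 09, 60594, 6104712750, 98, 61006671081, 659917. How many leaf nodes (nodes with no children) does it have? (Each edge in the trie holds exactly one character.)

A leaf is a node with no children — equivalently, the end of a word that is not a proper prefix of any other stored word.
Those words: "01", "02430030303", "02430311", "02433019545", "0243628191", "02439", "0547", "09", "1462416356", "60594", "61003", "61006671081", "61006671095", "6104712750", "6105", "630", "659917", "66", "98"
Leaf count: 19

19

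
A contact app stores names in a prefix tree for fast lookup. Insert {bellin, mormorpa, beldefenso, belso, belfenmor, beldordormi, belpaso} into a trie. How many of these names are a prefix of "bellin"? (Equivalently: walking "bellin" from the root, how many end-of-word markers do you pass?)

1

Traverse "bellin" character by character; count nodes along the way that are marked as word ends.
Prefixes of the query that are stored words: "bellin"
Count: 1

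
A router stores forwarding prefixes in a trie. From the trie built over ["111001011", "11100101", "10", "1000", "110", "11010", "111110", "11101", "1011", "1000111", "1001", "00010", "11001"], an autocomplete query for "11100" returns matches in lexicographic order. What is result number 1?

Words with prefix "11100", in lexicographic order: "11100101", "111001011"
Position 1: 11100101

11100101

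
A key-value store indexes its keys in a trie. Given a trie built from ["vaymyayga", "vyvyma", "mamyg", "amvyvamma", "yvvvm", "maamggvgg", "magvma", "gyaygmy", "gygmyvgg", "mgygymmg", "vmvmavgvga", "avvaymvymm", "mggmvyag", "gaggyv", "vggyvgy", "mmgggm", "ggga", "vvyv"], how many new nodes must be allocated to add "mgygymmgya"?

2

The longest prefix of "mgygymmgya" already in the trie is "mgygymmg" (length 8).
New nodes needed: |"mgygymmgya"| − 8 = 10 − 8 = 2.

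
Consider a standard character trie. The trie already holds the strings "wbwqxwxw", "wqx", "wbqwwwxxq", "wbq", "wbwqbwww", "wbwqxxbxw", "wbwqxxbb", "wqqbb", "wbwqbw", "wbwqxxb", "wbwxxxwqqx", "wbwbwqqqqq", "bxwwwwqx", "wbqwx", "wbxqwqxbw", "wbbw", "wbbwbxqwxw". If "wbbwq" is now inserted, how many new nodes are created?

The longest prefix of "wbbwq" already in the trie is "wbbw" (length 4).
So 5 − 4 = 1 new nodes.

1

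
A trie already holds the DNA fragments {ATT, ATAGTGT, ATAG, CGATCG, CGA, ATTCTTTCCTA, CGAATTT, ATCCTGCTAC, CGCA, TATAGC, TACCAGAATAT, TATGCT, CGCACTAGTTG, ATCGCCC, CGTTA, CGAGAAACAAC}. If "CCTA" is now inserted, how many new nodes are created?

"C" is already a path in the trie; the remaining "CTA" must be added.
New nodes needed: |"CCTA"| − 1 = 4 − 1 = 3.

3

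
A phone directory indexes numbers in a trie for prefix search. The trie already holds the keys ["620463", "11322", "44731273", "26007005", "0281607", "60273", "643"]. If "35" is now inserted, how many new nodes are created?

No existing word starts with "3", so every character of "35" needs a new node.
2 − 0 = 2 new nodes.

2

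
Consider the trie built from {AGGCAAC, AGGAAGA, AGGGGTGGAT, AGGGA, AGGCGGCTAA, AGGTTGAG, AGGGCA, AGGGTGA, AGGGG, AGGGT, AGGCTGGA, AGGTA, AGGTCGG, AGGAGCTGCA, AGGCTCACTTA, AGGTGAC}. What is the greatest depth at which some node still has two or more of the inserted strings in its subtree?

Look for the deepest trie node that still has at least two words in its subtree.
"AGGCTCACTTA" and "AGGCTGGA" agree on "AGGCT" (5 characters) before diverging; nothing deeper is shared.
Longest shared-prefix length: 5

5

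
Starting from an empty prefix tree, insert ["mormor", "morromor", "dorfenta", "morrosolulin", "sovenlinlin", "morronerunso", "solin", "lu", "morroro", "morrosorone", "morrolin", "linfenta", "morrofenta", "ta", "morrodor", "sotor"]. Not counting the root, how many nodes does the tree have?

78

Insert word by word; a character creates a node only if that edge doesn't already exist:
  "mormor" → 6 new (m, o, r, m, o, r)
  "morromor" → prefix "mor" already present; 5 new (r, o, m, o, r)
  "dorfenta" → 8 new (d, o, r, f, e, n, t, a)
  "morrosolulin" → prefix "morro" already present; 7 new (s, o, l, u, l, i, n)
  "sovenlinlin" → 11 new (s, o, v, e, n, l, i, n, l, i, n)
  "morronerunso" → prefix "morro" already present; 7 new (n, e, r, u, n, s, o)
  "solin" → prefix "so" already present; 3 new (l, i, n)
  "lu" → 2 new (l, u)
  "morroro" → prefix "morro" already present; 2 new (r, o)
  "morrosorone" → prefix "morroso" already present; 4 new (r, o, n, e)
  "morrolin" → prefix "morro" already present; 3 new (l, i, n)
  "linfenta" → prefix "l" already present; 7 new (i, n, f, e, n, t, a)
  "morrofenta" → prefix "morro" already present; 5 new (f, e, n, t, a)
  "ta" → 2 new (t, a)
  "morrodor" → prefix "morro" already present; 3 new (d, o, r)
  "sotor" → prefix "so" already present; 3 new (t, o, r)
Total nodes = 6 + 5 + 8 + 7 + 11 + 7 + 3 + 2 + 2 + 4 + 3 + 7 + 5 + 2 + 3 + 3 = 78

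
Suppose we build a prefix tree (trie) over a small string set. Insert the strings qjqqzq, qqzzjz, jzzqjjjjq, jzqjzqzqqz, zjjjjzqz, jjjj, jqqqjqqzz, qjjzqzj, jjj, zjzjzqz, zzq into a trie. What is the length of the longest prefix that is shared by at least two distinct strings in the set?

3

Look for the deepest trie node that still has at least two words in its subtree.
e.g. "jjj" and "jjjj" share the prefix "jjj" of length 3; no pair shares a longer one.
Longest shared-prefix length: 3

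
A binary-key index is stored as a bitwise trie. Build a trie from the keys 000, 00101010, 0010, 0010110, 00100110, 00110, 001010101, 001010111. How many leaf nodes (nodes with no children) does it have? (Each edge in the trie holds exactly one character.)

A leaf is a node with no children — equivalently, the end of a word that is not a proper prefix of any other stored word.
Those words: "000", "00100110", "001010101", "001010111", "0010110", "00110"
Leaf count: 6

6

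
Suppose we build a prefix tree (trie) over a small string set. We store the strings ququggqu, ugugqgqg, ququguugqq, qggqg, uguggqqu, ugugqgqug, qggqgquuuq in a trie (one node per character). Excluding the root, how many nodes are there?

36

Trie structure (* marks end of a word):
(root)
├─ q
│  ├─ g
│  │  └─ g
│  │     └─ q
│  │        └─ g *
│  │           └─ q
│  │              └─ u
│  │                 └─ u
│  │                    └─ u
│  │                       └─ q *
│  └─ u
│     └─ q
│        └─ u
│           └─ g
│              ├─ g
│              │  └─ q
│              │     └─ u *
│              └─ u
│                 └─ u
│                    └─ g
│                       └─ q
│                          └─ q *
└─ u
   └─ g
      └─ u
         └─ g
            ├─ g
            │  └─ q
            │     └─ q
            │        └─ u *
            └─ q
               └─ g
                  └─ q
                     ├─ g *
                     └─ u
                        └─ g *
Counting every labelled node above: 36.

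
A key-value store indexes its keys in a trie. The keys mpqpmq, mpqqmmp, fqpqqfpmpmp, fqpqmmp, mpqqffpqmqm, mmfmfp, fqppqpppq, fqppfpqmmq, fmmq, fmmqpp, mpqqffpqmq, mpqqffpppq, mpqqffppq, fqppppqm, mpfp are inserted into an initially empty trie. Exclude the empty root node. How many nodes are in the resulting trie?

Insert word by word; a character creates a node only if that edge doesn't already exist:
  "mpqpmq" → 6 new (m, p, q, p, m, q)
  "mpqqmmp" → prefix "mpq" already present; 4 new (q, m, m, p)
  "fqpqqfpmpmp" → 11 new (f, q, p, q, q, f, p, m, p, m, p)
  "fqpqmmp" → prefix "fqpq" already present; 3 new (m, m, p)
  "mpqqffpqmqm" → prefix "mpqq" already present; 7 new (f, f, p, q, m, q, m)
  "mmfmfp" → prefix "m" already present; 5 new (m, f, m, f, p)
  "fqppqpppq" → prefix "fqp" already present; 6 new (p, q, p, p, p, q)
  "fqppfpqmmq" → prefix "fqpp" already present; 6 new (f, p, q, m, m, q)
  "fmmq" → prefix "f" already present; 3 new (m, m, q)
  "fmmqpp" → prefix "fmmq" already present; 2 new (p, p)
  "mpqqffpqmq" → prefix "mpqqffpqmq" already present; 0 new (none)
  "mpqqffpppq" → prefix "mpqqffp" already present; 3 new (p, p, q)
  "mpqqffppq" → prefix "mpqqffpp" already present; 1 new (q)
  "fqppppqm" → prefix "fqpp" already present; 4 new (p, p, q, m)
  "mpfp" → prefix "mp" already present; 2 new (f, p)
Total nodes = 6 + 4 + 11 + 3 + 7 + 5 + 6 + 6 + 3 + 2 + 0 + 3 + 1 + 4 + 2 = 63

63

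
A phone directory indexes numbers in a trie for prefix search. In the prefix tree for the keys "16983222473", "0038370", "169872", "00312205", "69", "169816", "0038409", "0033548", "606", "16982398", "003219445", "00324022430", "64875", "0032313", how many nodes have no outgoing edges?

A leaf is a node with no children — equivalently, the end of a word that is not a proper prefix of any other stored word.
Those words: "00312205", "003219445", "0032313", "00324022430", "0033548", "0038370", "0038409", "169816", "16982398", "16983222473", "169872", "606", "64875", "69"
Leaf count: 14

14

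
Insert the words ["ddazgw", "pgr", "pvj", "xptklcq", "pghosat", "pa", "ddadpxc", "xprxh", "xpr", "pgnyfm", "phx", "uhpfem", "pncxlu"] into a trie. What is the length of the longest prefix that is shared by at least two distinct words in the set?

3

The deepest shared node is where two words last agree before diverging.
"ddadpxc" and "ddazgw" agree on "dda" (3 characters) before diverging; nothing deeper is shared.
Longest shared-prefix length: 3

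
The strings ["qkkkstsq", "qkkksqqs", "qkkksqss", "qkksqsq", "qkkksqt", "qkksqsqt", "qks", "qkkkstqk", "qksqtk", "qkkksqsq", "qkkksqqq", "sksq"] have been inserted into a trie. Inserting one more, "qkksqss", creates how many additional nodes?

"qkksqs" is already a path in the trie; the remaining "s" must be added.
New nodes needed: |"qkksqss"| − 6 = 7 − 6 = 1.

1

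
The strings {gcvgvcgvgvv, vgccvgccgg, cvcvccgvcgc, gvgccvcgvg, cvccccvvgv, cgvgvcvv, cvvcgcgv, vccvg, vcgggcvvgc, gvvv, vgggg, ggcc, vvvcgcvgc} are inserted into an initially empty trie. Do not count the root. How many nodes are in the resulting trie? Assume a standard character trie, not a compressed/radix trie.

Count nodes per top-level branch (shared prefixes stored once):
  'c'-branch (cgvgvcvv, cvccccvvgv, cvcvccgvcgc, cvvcgcgv): 31 nodes
  'g'-branch (gcvgvcgvgvv, ggcc, gvgccvcgvg, gvvv): 25 nodes
  'v'-branch (vccvg, vcgggcvvgc, vgccvgccgg, vgggg, vvvcgcvgc): 33 nodes
Sum: 89

89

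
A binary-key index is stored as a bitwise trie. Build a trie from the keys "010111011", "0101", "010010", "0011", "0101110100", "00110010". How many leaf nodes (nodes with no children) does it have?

4

Leaves are exactly the stored words that no other stored word extends.
Those words: "00110010", "010010", "0101110100", "010111011"
Leaf count: 4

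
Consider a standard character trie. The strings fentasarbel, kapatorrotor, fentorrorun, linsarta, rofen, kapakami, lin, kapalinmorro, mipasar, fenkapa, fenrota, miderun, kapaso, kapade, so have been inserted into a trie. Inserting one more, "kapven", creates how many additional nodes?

The longest prefix of "kapven" already in the trie is "kap" (length 3).
So 6 − 3 = 3 new nodes.

3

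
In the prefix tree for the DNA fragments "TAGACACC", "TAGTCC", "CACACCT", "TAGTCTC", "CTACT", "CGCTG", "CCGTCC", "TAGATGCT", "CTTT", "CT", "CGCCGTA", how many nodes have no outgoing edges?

Leaves are exactly the stored words that no other stored word extends.
Those words: "CACACCT", "CCGTCC", "CGCCGTA", "CGCTG", "CTACT", "CTTT", "TAGACACC", "TAGATGCT", "TAGTCC", "TAGTCTC"
Leaf count: 10

10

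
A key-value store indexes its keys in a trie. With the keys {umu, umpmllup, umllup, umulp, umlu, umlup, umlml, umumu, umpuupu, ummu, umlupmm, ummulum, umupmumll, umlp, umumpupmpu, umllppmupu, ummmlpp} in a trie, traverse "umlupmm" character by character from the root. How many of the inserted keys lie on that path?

3

Walk "umlupmm" from the root; an end-of-word marker is hit whenever a stored word is a prefix of "umlupmm".
Prefixes of the query that are stored words: "umlu", "umlup", "umlupmm"
Count: 3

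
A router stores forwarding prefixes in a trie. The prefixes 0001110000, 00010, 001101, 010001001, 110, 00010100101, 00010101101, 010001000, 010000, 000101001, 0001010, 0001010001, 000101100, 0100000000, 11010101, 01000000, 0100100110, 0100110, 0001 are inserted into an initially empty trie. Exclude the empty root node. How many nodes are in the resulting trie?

60

Insert word by word; a character creates a node only if that edge doesn't already exist:
  "0001110000" → 10 new (0, 0, 0, 1, 1, 1, 0, 0, 0, 0)
  "00010" → prefix "0001" already present; 1 new (0)
  "001101" → prefix "00" already present; 4 new (1, 1, 0, 1)
  "010001001" → prefix "0" already present; 8 new (1, 0, 0, 0, 1, 0, 0, 1)
  "110" → 3 new (1, 1, 0)
  "00010100101" → prefix "00010" already present; 6 new (1, 0, 0, 1, 0, 1)
  "00010101101" → prefix "0001010" already present; 4 new (1, 1, 0, 1)
  "010001000" → prefix "01000100" already present; 1 new (0)
  "010000" → prefix "01000" already present; 1 new (0)
  "000101001" → prefix "000101001" already present; 0 new (none)
  "0001010" → prefix "0001010" already present; 0 new (none)
  "0001010001" → prefix "00010100" already present; 2 new (0, 1)
  "000101100" → prefix "000101" already present; 3 new (1, 0, 0)
  "0100000000" → prefix "010000" already present; 4 new (0, 0, 0, 0)
  "11010101" → prefix "110" already present; 5 new (1, 0, 1, 0, 1)
  "01000000" → prefix "01000000" already present; 0 new (none)
  "0100100110" → prefix "0100" already present; 6 new (1, 0, 0, 1, 1, 0)
  "0100110" → prefix "01001" already present; 2 new (1, 0)
  "0001" → prefix "0001" already present; 0 new (none)
Total nodes = 10 + 1 + 4 + 8 + 3 + 6 + 4 + 1 + 1 + 0 + 0 + 2 + 3 + 4 + 5 + 0 + 6 + 2 + 0 = 60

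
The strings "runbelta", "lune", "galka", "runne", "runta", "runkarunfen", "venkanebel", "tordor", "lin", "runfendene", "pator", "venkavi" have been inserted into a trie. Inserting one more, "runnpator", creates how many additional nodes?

Walking "runnpator" from the root, the first 4 characters ("runn") follow existing edges; "p" is the first miss.
So 9 − 4 = 5 new nodes.

5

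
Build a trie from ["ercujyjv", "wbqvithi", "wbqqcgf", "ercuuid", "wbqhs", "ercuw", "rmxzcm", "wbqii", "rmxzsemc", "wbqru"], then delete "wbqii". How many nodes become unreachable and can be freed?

A node on "wbqii"'s path can go only if nothing else ends at it or branches off below it.
The suffix "ii" (2 nodes) is used only by "wbqii"; the node for "wbq" still has the child "v", so pruning stops there.
Nodes removed: 2

2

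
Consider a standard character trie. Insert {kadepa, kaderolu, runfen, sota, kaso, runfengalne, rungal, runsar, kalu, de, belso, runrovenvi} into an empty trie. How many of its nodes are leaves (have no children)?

A leaf is a node with no children — equivalently, the end of a word that is not a proper prefix of any other stored word.
Those words: "belso", "de", "kadepa", "kaderolu", "kalu", "kaso", "runfengalne", "rungal", "runrovenvi", "runsar", "sota"
Leaf count: 11

11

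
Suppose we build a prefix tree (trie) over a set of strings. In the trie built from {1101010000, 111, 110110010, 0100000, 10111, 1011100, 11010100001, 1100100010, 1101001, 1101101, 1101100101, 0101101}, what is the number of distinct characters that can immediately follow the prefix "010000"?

1

Walk "010000" from the root, arriving at one node.
Distinct next characters after "010000": 0.
That node has 1 child edge.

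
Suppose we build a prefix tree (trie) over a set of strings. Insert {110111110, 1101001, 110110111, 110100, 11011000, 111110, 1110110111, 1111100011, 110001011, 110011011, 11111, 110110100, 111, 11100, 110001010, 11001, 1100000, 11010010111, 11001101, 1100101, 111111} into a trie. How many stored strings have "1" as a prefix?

21

Filter for entries beginning with "1":
Words under "1": 1100000, 110001010, 110001011, 11001, 1100101, 11001101, 110011011, 110100, 1101001, 11010010111, 11011000, 110110100, 110110111, 110111110, 111, 11100, 1110110111, 11111, 111110, 1111100011, 111111
Count: 21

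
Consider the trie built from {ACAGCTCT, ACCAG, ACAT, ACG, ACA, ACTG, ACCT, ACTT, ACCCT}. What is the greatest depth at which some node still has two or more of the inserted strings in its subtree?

3

Look for the deepest trie node that still has at least two words in its subtree.
e.g. "ACA" and "ACAGCTCT" share the prefix "ACA" of length 3; no pair shares a longer one.
Longest shared-prefix length: 3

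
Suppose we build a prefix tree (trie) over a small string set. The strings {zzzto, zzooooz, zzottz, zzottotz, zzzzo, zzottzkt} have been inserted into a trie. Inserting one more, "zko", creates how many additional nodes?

Walking "zko" from the root, the first 1 characters ("z") follow existing edges; "k" is the first miss.
New nodes needed: |"zko"| − 1 = 3 − 1 = 2.

2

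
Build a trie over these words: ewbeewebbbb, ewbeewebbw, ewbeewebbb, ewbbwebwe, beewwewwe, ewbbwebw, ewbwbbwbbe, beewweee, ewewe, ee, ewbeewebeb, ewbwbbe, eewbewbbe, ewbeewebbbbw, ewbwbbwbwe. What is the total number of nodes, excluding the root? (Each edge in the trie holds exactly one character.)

Trace insertions, counting only characters that open a new branch:
  "ewbeewebbbb" → 11 new (e, w, b, e, e, w, e, b, b, b, b)
  "ewbeewebbw" → prefix "ewbeewebb" already present; 1 new (w)
  "ewbeewebbb" → prefix "ewbeewebbb" already present; 0 new (none)
  "ewbbwebwe" → prefix "ewb" already present; 6 new (b, w, e, b, w, e)
  "beewwewwe" → 9 new (b, e, e, w, w, e, w, w, e)
  "ewbbwebw" → prefix "ewbbwebw" already present; 0 new (none)
  "ewbwbbwbbe" → prefix "ewb" already present; 7 new (w, b, b, w, b, b, e)
  "beewweee" → prefix "beewwe" already present; 2 new (e, e)
  "ewewe" → prefix "ew" already present; 3 new (e, w, e)
  "ee" → prefix "e" already present; 1 new (e)
  "ewbeewebeb" → prefix "ewbeeweb" already present; 2 new (e, b)
  "ewbwbbe" → prefix "ewbwbb" already present; 1 new (e)
  "eewbewbbe" → prefix "ee" already present; 7 new (w, b, e, w, b, b, e)
  "ewbeewebbbbw" → prefix "ewbeewebbbb" already present; 1 new (w)
  "ewbwbbwbwe" → prefix "ewbwbbwb" already present; 2 new (w, e)
Total nodes = 11 + 1 + 0 + 6 + 9 + 0 + 7 + 2 + 3 + 1 + 2 + 1 + 7 + 1 + 2 = 53

53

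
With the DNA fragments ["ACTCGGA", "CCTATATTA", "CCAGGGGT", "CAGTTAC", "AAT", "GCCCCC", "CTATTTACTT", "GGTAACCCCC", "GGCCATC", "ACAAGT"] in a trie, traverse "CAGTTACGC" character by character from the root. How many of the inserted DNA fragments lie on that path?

Check each prefix of "CAGTTACGC" against the stored set — each match is an end-marker on the path.
Prefixes of the query that are stored words: "CAGTTAC"
Count: 1

1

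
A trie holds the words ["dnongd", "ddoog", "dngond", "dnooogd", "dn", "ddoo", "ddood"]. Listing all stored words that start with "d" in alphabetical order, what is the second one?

ddood

Filter for "d…" and sort: "ddoo", "ddood", "ddoog", "dn", "dngond", "dnongd", "dnooogd"
Position 2: ddood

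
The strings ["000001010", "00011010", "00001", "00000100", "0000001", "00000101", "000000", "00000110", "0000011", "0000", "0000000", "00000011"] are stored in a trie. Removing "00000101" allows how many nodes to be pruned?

0

Walk "00000101" from the leaf back toward the root, removing each node that no remaining word uses.
Every node on "00000101" is still needed (e.g. by "000001010"), so nothing is freed.
Nodes removed: 0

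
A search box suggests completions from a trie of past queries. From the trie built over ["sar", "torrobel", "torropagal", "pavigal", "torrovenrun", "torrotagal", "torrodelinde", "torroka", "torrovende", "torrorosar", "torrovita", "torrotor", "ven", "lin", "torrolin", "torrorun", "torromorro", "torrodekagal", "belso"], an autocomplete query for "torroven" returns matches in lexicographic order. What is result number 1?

torrovende

DFS of the "torroven" subtree visits, in order: "torrovende", "torrovenrun"
Position 1: torrovende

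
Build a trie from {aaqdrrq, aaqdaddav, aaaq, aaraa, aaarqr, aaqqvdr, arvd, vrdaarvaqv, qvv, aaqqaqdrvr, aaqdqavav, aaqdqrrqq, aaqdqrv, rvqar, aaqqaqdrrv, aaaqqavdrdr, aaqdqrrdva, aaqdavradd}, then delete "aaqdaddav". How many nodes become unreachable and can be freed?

A node on "aaqdaddav"'s path can go only if nothing else ends at it or branches off below it.
The suffix "ddav" (4 nodes) is used only by "aaqdaddav"; the node for "aaqda" still has the child "v", so pruning stops there.
Nodes removed: 4

4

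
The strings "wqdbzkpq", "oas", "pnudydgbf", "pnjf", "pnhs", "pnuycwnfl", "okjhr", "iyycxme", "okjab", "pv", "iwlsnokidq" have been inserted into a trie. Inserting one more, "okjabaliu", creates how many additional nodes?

The longest prefix of "okjabaliu" already in the trie is "okjab" (length 5).
New nodes needed: |"okjabaliu"| − 5 = 9 − 5 = 4.

4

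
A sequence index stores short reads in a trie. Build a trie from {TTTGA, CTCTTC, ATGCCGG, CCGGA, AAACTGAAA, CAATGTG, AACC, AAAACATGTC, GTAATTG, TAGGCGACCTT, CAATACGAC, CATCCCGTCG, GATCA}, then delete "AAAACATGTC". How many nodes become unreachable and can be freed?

7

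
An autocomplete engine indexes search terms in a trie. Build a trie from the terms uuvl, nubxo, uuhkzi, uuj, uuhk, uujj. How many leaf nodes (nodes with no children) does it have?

Leaves are exactly the stored words that no other stored word extends.
Those words: "nubxo", "uuhkzi", "uujj", "uuvl"
Leaf count: 4

4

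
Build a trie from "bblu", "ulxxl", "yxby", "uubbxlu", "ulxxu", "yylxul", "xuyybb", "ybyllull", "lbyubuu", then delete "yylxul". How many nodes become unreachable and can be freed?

5

Walk "yylxul" from the leaf back toward the root, removing each node that no remaining word uses.
The suffix "ylxul" (5 nodes) is used only by "yylxul"; the node for "y" still has the child "x", so pruning stops there.
Nodes removed: 5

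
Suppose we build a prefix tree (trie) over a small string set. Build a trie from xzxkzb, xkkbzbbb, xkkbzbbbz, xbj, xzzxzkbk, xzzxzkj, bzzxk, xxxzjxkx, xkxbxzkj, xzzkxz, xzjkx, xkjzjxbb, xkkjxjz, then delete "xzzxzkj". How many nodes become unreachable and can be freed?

1

A node on "xzzxzkj"'s path can go only if nothing else ends at it or branches off below it.
The suffix "j" (1 node) is used only by "xzzxzkj"; the node for "xzzxzk" still has the child "b", so pruning stops there.
Nodes removed: 1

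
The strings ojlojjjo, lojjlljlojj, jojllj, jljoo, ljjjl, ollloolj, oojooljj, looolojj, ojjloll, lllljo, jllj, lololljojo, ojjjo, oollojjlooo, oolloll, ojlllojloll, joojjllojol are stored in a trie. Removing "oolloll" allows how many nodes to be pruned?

2

After clearing the end-marker at "oolloll", prune upward until reaching a node still needed by another word.
The suffix "ll" (2 nodes) is used only by "oolloll"; the node for "oollo" still has the child "j", so pruning stops there.
Nodes removed: 2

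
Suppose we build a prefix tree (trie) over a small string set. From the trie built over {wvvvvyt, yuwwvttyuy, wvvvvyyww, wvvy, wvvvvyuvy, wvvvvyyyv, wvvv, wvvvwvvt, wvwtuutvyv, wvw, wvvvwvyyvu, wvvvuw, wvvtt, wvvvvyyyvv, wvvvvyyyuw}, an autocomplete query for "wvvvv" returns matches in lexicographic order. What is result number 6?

wvvvvyyyvv

Words with prefix "wvvvv", in lexicographic order: "wvvvvyt", "wvvvvyuvy", "wvvvvyyww", "wvvvvyyyuw", "wvvvvyyyv", "wvvvvyyyvv"
Position 6: wvvvvyyyvv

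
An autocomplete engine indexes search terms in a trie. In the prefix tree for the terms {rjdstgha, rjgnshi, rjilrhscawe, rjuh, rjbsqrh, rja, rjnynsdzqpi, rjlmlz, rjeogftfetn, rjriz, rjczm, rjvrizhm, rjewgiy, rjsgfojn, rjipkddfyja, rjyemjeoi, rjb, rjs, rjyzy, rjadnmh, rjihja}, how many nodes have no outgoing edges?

A leaf is a node with no children — equivalently, the end of a word that is not a proper prefix of any other stored word.
Those words: "rjadnmh", "rjbsqrh", "rjczm", "rjdstgha", "rjeogftfetn", "rjewgiy", "rjgnshi", "rjihja", "rjilrhscawe", "rjipkddfyja", "rjlmlz", "rjnynsdzqpi", "rjriz", "rjsgfojn", "rjuh", "rjvrizhm", "rjyemjeoi", "rjyzy"
Leaf count: 18

18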